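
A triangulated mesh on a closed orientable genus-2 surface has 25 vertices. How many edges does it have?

81

χ = 2 − 2·2 = -2, and every face is a triangle so 3F = 2E.
V − E + F = -2 with E = 3F/2 gives 25 − (3/2 − 1)·F = -2, so F = 54 and E = 81.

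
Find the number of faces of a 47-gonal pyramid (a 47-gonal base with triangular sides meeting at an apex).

A pyramid on an n-gon base has one n-gon and n triangles: V = 47 + 1 = 48, E = 2·47 = 94, F = 47 + 1 = 48.
Check: V − E + F = 48 − 94 + 48 = 2.

48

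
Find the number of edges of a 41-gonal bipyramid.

123

A bipyramid over an n-gon has 2n triangular faces and n + 2 vertices: V = 41 + 2 = 43, E = 3·41 = 123, F = 2·41 = 82.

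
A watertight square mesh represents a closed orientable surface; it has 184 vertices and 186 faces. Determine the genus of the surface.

Every face is a square, so 2E = 4·186 = 744, giving E = 372.
χ = V − E + F = 184 − 372 + 186 = -2.
For a closed orientable surface χ = 2 − 2g, so g = (2 − (-2))/2 = 2.

2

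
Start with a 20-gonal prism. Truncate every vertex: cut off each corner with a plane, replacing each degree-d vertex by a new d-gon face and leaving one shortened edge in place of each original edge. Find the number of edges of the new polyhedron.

The base solid has V = 40, E = 60, F = 22.
Truncation replaces each original edge-end by a new vertex, so V′ = 2E = 120.
Each original edge survives, and each old vertex of degree d contributes d new edges; summing degrees gives Σd = 2E, so E′ = E + 2E = 3E = 180.
Each original face survives and each original vertex becomes one new face: F′ = F + V = 62.

180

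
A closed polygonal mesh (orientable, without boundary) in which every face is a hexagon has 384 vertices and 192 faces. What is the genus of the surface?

1

Every face is a hexagon, so 2E = 6·192 = 1152, giving E = 576.
χ = V − E + F = 384 − 576 + 192 = 0.
For a closed orientable surface χ = 2 − 2g, so g = (2 − (0))/2 = 1.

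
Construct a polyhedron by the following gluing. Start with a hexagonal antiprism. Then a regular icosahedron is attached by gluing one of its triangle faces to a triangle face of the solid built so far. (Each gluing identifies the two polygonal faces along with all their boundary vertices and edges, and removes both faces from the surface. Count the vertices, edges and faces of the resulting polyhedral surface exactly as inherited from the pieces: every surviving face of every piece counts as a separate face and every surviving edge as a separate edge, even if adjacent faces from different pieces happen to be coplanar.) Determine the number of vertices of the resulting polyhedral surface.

21

A hexagonal antiprism: V=12, E=24, F=14.
Attach a regular icosahedron (V=12, E=30, F=20) along a 3-gon: merge 3 vertices and 3 edges, delete both glued faces → V=21, E=51, F=32.
Check: V − E + F = 21 − 51 + 32 = 2.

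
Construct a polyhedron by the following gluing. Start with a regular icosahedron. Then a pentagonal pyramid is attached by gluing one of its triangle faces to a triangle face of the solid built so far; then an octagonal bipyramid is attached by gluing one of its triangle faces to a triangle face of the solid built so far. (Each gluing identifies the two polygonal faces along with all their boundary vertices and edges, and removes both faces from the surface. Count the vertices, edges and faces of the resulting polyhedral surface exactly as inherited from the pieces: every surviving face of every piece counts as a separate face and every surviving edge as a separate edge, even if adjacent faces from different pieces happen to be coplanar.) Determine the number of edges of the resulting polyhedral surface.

A regular icosahedron: V=12, E=30, F=20.
Attach a pentagonal pyramid (V=6, E=10, F=6) along a 3-gon: merge 3 vertices and 3 edges, delete both glued faces → V=15, E=37, F=24.
Attach an octagonal bipyramid (V=10, E=24, F=16) along a 3-gon: merge 3 vertices and 3 edges, delete both glued faces → V=22, E=58, F=38.
Check: V − E + F = 22 − 58 + 38 = 2.

58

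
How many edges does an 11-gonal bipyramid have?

33

A bipyramid over an n-gon has 2n triangular faces and n + 2 vertices: V = 11 + 2 = 13, E = 3·11 = 33, F = 2·11 = 22.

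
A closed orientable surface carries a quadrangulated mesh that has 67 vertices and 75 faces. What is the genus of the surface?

5

Every face is a square, so 2E = 4·75 = 300, giving E = 150.
χ = V − E + F = 67 − 150 + 75 = -8.
For a closed orientable surface χ = 2 − 2g, so g = (2 − (-8))/2 = 5.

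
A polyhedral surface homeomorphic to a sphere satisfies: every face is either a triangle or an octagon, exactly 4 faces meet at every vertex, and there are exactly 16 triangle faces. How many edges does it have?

32

Let x be the number of octagons; then F = 16 + x.
Edge–face incidences: 2E = 3·16 + 8·x = 48 + 8x.
Every vertex has degree 4, so 4V = 2E.
Euler: V − E + F = 2 ⇒ (2E)/4 − E + (16 + x) = 2.
Multiply by 8: 2·(2E) − 4·(2E) + 8·(16 + x) = 16, i.e. 128 + 8x − 2·(48 + 8x) = 16.
Collecting terms: −8x + 32 = 16, so −8x = −16, so x = 2.
Then 2E = 48 + 8·2 = 64, so E = 32, V = 2E/4 = 16, F = 16 + 2 = 18.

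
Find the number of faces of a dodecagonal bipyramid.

24

A bipyramid over an n-gon has 2n triangular faces and n + 2 vertices: V = 12 + 2 = 14, E = 3·12 = 36, F = 2·12 = 24.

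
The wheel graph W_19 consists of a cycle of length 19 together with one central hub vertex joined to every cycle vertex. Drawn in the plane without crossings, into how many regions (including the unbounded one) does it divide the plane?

20

W_19 has V = 19 + 1 = 20 vertices and E = 2·19 = 38 edges.
By Euler's formula F = 2 − V + E = 2 − 20 + 38 = 20.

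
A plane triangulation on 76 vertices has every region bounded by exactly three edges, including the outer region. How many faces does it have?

In a plane triangulation 3F = 2E and V − E + F = 2, so F = 2V − 4 = 2·76 − 4 = 148.

148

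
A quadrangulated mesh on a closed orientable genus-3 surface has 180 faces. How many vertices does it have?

χ = 2 − 2·3 = -4, and every face is a square so 4F = 2E.
E = 4·180/2 = 360. Then V = -4 + E − F = -4 + 360 − 180 = 176.

176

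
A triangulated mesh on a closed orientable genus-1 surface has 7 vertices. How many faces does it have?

χ = 2 − 2·1 = 0, and every face is a triangle so 3F = 2E.
V − E + F = 0 with E = 3F/2 gives 7 − (3/2 − 1)·F = 0, so F = 14 and E = 21.

14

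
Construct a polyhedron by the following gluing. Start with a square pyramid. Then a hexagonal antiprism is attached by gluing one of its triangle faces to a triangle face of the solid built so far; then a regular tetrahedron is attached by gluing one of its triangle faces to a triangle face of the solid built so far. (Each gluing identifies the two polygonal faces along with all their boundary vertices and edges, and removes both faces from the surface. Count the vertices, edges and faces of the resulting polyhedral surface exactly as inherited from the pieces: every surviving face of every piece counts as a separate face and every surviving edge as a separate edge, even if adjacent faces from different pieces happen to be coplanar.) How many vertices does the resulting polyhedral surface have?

15

A square pyramid: V=5, E=8, F=5.
Attach a hexagonal antiprism (V=12, E=24, F=14) along a 3-gon: merge 3 vertices and 3 edges, delete both glued faces → V=14, E=29, F=17.
Attach a regular tetrahedron (V=4, E=6, F=4) along a 3-gon: merge 3 vertices and 3 edges, delete both glued faces → V=15, E=32, F=19.
Check: V − E + F = 15 − 32 + 19 = 2.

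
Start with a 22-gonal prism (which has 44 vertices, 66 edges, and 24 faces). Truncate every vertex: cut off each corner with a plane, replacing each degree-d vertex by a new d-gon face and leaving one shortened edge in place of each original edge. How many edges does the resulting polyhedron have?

198

Truncation replaces each original edge-end by a new vertex, so V′ = 2E = 132.
Each original edge survives, and each old vertex of degree d contributes d new edges; summing degrees gives Σd = 2E, so E′ = E + 2E = 3E = 198.
Each original face survives and each original vertex becomes one new face: F′ = F + V = 68.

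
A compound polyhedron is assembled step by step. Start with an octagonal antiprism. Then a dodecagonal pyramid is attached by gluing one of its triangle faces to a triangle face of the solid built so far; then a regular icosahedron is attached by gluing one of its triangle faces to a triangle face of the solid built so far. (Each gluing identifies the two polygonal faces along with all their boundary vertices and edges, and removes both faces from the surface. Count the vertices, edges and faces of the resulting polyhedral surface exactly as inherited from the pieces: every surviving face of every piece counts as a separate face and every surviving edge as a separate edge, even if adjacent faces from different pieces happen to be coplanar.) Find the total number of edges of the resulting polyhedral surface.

80

An octagonal antiprism: V=16, E=32, F=18.
Attach a dodecagonal pyramid (V=13, E=24, F=13) along a 3-gon: merge 3 vertices and 3 edges, delete both glued faces → V=26, E=53, F=29.
Attach a regular icosahedron (V=12, E=30, F=20) along a 3-gon: merge 3 vertices and 3 edges, delete both glued faces → V=35, E=80, F=47.
Check: V − E + F = 35 − 80 + 47 = 2.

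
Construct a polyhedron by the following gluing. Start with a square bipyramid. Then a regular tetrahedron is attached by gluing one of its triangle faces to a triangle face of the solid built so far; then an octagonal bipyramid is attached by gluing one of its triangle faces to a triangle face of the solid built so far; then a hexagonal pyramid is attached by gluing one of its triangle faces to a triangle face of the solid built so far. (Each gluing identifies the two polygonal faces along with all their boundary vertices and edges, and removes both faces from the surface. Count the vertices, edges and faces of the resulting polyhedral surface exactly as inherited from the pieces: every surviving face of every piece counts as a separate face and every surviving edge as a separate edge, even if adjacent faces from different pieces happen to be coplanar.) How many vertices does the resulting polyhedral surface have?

18

A square bipyramid: V=6, E=12, F=8.
Attach a regular tetrahedron (V=4, E=6, F=4) along a 3-gon: merge 3 vertices and 3 edges, delete both glued faces → V=7, E=15, F=10.
Attach an octagonal bipyramid (V=10, E=24, F=16) along a 3-gon: merge 3 vertices and 3 edges, delete both glued faces → V=14, E=36, F=24.
Attach a hexagonal pyramid (V=7, E=12, F=7) along a 3-gon: merge 3 vertices and 3 edges, delete both glued faces → V=18, E=45, F=29.
Check: V − E + F = 18 − 45 + 29 = 2.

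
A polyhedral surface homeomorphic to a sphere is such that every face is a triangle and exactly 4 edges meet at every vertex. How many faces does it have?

Each face has 3 edges and each edge borders two faces, so 2E = 3F.
Each vertex has degree 4, so 4V = 2E and hence V = 3F/4.
Euler: V − E + F = 2 ⇒ (3F/4) − (3F/2) + F = 2.
Multiply by 8: (6 − 12 + 8)F = 16, i.e. 2F = 16.
So F = 8, E = 3·8/2 = 12, V = 3·8/4 = 6.

8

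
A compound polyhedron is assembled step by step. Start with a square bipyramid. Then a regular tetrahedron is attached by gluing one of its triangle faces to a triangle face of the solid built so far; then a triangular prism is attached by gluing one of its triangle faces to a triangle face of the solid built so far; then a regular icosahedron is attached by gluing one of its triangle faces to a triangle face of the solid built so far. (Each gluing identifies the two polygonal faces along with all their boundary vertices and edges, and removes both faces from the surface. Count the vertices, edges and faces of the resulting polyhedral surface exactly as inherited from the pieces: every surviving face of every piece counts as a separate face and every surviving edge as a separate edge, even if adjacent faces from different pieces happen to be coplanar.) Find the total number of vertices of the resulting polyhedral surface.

A square bipyramid: V=6, E=12, F=8.
Attach a regular tetrahedron (V=4, E=6, F=4) along a 3-gon: merge 3 vertices and 3 edges, delete both glued faces → V=7, E=15, F=10.
Attach a triangular prism (V=6, E=9, F=5) along a 3-gon: merge 3 vertices and 3 edges, delete both glued faces → V=10, E=21, F=13.
Attach a regular icosahedron (V=12, E=30, F=20) along a 3-gon: merge 3 vertices and 3 edges, delete both glued faces → V=19, E=48, F=31.
Check: V − E + F = 19 − 48 + 31 = 2.

19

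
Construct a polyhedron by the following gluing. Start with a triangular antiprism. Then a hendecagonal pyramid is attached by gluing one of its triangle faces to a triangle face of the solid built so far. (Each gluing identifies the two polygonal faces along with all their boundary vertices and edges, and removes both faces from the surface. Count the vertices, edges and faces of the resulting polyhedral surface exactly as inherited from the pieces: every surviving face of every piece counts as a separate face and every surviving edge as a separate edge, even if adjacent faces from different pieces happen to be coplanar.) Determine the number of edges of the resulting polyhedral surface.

31

A triangular antiprism: V=6, E=12, F=8.
Attach a hendecagonal pyramid (V=12, E=22, F=12) along a 3-gon: merge 3 vertices and 3 edges, delete both glued faces → V=15, E=31, F=18.
Check: V − E + F = 15 − 31 + 18 = 2.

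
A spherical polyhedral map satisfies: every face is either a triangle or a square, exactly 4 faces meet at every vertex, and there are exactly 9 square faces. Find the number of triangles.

Let x be the number of triangles; then F = 9 + x.
Edge–face incidences: 2E = 4·9 + 3·x = 36 + 3x.
Every vertex has degree 4, so 4V = 2E.
Euler: V − E + F = 2 ⇒ (2E)/4 − E + (9 + x) = 2.
Multiply by 8: 2·(2E) − 4·(2E) + 8·(9 + x) = 16, i.e. 72 + 8x − 2·(36 + 3x) = 16.
Collecting terms: 2x = 16, so x = 8.
Then 2E = 36 + 3·8 = 60, so E = 30, V = 2E/4 = 15, F = 9 + 8 = 17.

8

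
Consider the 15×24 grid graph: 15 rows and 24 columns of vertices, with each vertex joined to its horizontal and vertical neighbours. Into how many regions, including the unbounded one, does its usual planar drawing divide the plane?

The grid has V = 15·24 = 360 vertices and E = 15·23 + 24·14 = 681 edges.
F = 2 − V + E = 2 − 360 + 681 = 323.

323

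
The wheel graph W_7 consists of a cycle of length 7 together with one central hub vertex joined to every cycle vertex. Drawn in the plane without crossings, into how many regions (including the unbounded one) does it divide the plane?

W_7 has V = 7 + 1 = 8 vertices and E = 2·7 = 14 edges.
By Euler's formula F = 2 − V + E = 2 − 8 + 14 = 8.

8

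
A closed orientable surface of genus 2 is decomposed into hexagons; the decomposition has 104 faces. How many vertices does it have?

χ = 2 − 2·2 = -2, and every face is a hexagon so 6F = 2E.
E = 6·104/2 = 312. Then V = -2 + E − F = -2 + 312 − 104 = 206.

206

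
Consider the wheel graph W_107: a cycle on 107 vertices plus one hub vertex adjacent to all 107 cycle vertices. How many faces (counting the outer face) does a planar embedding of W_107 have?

W_107 has V = 107 + 1 = 108 vertices and E = 2·107 = 214 edges.
By Euler's formula F = 2 − V + E = 2 − 108 + 214 = 108.

108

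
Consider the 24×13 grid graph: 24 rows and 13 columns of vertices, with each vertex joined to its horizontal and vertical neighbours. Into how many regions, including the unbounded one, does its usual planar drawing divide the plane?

277

The grid has V = 24·13 = 312 vertices and E = 24·12 + 13·23 = 587 edges.
F = 2 − V + E = 2 − 312 + 587 = 277.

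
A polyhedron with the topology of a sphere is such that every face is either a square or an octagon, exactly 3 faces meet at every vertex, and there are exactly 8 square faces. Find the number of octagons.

Let x be the number of octagons; then F = 8 + x.
Edge–face incidences: 2E = 4·8 + 8·x = 32 + 8x.
Every vertex has degree 3, so 3V = 2E.
Euler: V − E + F = 2 ⇒ (2E)/3 − E + (8 + x) = 2.
Multiply by 6: 2·(2E) − 3·(2E) + 6·(8 + x) = 12, i.e. 48 + 6x − (32 + 8x) = 12.
Collecting terms: −2x + 16 = 12, so −2x = −4, so x = 2.
Then 2E = 32 + 8·2 = 48, so E = 24, V = 2E/3 = 16, F = 8 + 2 = 10.

2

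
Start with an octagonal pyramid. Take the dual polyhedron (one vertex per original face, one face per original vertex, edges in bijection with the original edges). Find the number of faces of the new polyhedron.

9

The base solid has V = 9, E = 16, F = 9.
The dual swaps V and F and preserves E: V′ = F = 9, E′ = E = 16, F′ = V = 9.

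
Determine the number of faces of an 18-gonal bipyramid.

A bipyramid over an n-gon has 2n triangular faces and n + 2 vertices: V = 18 + 2 = 20, E = 3·18 = 54, F = 2·18 = 36.
Check: V − E + F = 20 − 54 + 36 = 2.

36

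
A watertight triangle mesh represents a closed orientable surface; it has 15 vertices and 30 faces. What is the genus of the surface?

Every face is a triangle, so 2E = 3·30 = 90, giving E = 45.
χ = V − E + F = 15 − 45 + 30 = 0.
For a closed orientable surface χ = 2 − 2g, so g = (2 − (0))/2 = 1.

1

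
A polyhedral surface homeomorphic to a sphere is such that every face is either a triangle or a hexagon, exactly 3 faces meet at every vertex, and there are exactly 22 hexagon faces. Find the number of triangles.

Let x be the number of triangles; then F = 22 + x.
Edge–face incidences: 2E = 6·22 + 3·x = 132 + 3x.
Every vertex has degree 3, so 3V = 2E.
Euler: V − E + F = 2 ⇒ (2E)/3 − E + (22 + x) = 2.
Multiply by 6: 2·(2E) − 3·(2E) + 6·(22 + x) = 12, i.e. 132 + 6x − (132 + 3x) = 12.
Collecting terms: 3x = 12, so x = 4.
Then 2E = 132 + 3·4 = 144, so E = 72, V = 2E/3 = 48, F = 22 + 4 = 26.

4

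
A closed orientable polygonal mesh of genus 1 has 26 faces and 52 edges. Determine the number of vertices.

For a closed orientable surface of genus 1, χ = 2 − 2·1 = 0.
V = 0 + E − F = 0 + 52 − 26 = 26.

26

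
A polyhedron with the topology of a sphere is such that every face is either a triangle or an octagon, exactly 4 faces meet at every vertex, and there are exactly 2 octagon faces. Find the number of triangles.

16

Let x be the number of triangles; then F = 2 + x.
Edge–face incidences: 2E = 8·2 + 3·x = 16 + 3x.
Every vertex has degree 4, so 4V = 2E.
Euler: V − E + F = 2 ⇒ (2E)/4 − E + (2 + x) = 2.
Multiply by 8: 2·(2E) − 4·(2E) + 8·(2 + x) = 16, i.e. 16 + 8x − 2·(16 + 3x) = 16.
Collecting terms: 2x − 16 = 16, so 2x = 32, so x = 16.
Then 2E = 16 + 3·16 = 64, so E = 32, V = 2E/4 = 16, F = 2 + 16 = 18.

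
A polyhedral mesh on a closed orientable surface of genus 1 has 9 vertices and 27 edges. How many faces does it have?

18

For a closed orientable surface of genus 1, χ = 2 − 2·1 = 0.
F = 0 − V + E = 0 − 9 + 27 = 18.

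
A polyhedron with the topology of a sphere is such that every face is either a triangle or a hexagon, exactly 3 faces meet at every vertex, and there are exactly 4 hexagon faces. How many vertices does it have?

Let x be the number of triangles; then F = 4 + x.
Edge–face incidences: 2E = 6·4 + 3·x = 24 + 3x.
Every vertex has degree 3, so 3V = 2E.
Euler: V − E + F = 2 ⇒ (2E)/3 − E + (4 + x) = 2.
Multiply by 6: 2·(2E) − 3·(2E) + 6·(4 + x) = 12, i.e. 24 + 6x − (24 + 3x) = 12.
Collecting terms: 3x = 12, so x = 4.
Then 2E = 24 + 3·4 = 36, so E = 18, V = 2E/3 = 12, F = 4 + 4 = 8.

12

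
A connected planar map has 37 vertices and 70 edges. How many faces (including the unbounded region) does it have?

Euler's formula for a connected plane graph: V − E + F = 2, so F = 2 − 37 + 70 = 35.

35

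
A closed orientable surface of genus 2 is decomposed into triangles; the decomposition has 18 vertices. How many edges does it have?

60

χ = 2 − 2·2 = -2, and every face is a triangle so 3F = 2E.
V − E + F = -2 with E = 3F/2 gives 18 − (3/2 − 1)·F = -2, so F = 40 and E = 60.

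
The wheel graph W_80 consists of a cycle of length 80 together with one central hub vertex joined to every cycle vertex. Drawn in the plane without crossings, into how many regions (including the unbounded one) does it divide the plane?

81

W_80 has V = 80 + 1 = 81 vertices and E = 2·80 = 160 edges.
By Euler's formula F = 2 − V + E = 2 − 81 + 160 = 81.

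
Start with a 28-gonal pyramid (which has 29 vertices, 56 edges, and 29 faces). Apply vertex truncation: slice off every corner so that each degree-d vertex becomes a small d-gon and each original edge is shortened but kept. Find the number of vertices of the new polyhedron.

Truncation replaces each original edge-end by a new vertex, so V′ = 2E = 112.
Each original edge survives, and each old vertex of degree d contributes d new edges; summing degrees gives Σd = 2E, so E′ = E + 2E = 3E = 168.
Each original face survives and each original vertex becomes one new face: F′ = F + V = 58.

112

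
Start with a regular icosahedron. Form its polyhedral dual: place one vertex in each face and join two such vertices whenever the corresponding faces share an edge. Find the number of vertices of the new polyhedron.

20

The base solid has V = 12, E = 30, F = 20.
The dual swaps V and F and preserves E: V′ = F = 20, E′ = E = 30, F′ = V = 12.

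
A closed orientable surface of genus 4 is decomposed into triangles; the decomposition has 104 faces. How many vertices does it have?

46

χ = 2 − 2·4 = -6, and every face is a triangle so 3F = 2E.
E = 3·104/2 = 156. Then V = -6 + E − F = -6 + 156 − 104 = 46.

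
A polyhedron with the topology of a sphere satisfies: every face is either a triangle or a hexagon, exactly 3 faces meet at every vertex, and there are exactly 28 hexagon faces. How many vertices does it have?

60

Let x be the number of triangles; then F = 28 + x.
Edge–face incidences: 2E = 6·28 + 3·x = 168 + 3x.
Every vertex has degree 3, so 3V = 2E.
Euler: V − E + F = 2 ⇒ (2E)/3 − E + (28 + x) = 2.
Multiply by 6: 2·(2E) − 3·(2E) + 6·(28 + x) = 12, i.e. 168 + 6x − (168 + 3x) = 12.
Collecting terms: 3x = 12, so x = 4.
Then 2E = 168 + 3·4 = 180, so E = 90, V = 2E/3 = 60, F = 28 + 4 = 32.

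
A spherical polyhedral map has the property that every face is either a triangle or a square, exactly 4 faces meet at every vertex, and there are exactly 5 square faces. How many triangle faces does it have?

8

Let x be the number of triangles; then F = 5 + x.
Edge–face incidences: 2E = 4·5 + 3·x = 20 + 3x.
Every vertex has degree 4, so 4V = 2E.
Euler: V − E + F = 2 ⇒ (2E)/4 − E + (5 + x) = 2.
Multiply by 8: 2·(2E) − 4·(2E) + 8·(5 + x) = 16, i.e. 40 + 8x − 2·(20 + 3x) = 16.
Collecting terms: 2x = 16, so x = 8.
Then 2E = 20 + 3·8 = 44, so E = 22, V = 2E/4 = 11, F = 5 + 8 = 13.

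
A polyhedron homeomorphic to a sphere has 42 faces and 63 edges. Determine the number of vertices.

23

Here V − E + F = 2.
V = 2 + E − F = 2 + 63 − 42 = 23.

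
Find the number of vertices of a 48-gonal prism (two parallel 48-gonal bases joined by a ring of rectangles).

A prism on an n-gon has two n-gon bases and n rectangular sides: V = 2·48 = 96, E = 3·48 = 144, F = 48 + 2 = 50.
Check: V − E + F = 96 − 144 + 50 = 2.

96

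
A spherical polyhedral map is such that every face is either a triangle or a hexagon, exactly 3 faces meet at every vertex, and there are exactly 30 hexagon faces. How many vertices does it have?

64

Let x be the number of triangles; then F = 30 + x.
Edge–face incidences: 2E = 6·30 + 3·x = 180 + 3x.
Every vertex has degree 3, so 3V = 2E.
Euler: V − E + F = 2 ⇒ (2E)/3 − E + (30 + x) = 2.
Multiply by 6: 2·(2E) − 3·(2E) + 6·(30 + x) = 12, i.e. 180 + 6x − (180 + 3x) = 12.
Collecting terms: 3x = 12, so x = 4.
Then 2E = 180 + 3·4 = 192, so E = 96, V = 2E/3 = 64, F = 30 + 4 = 34.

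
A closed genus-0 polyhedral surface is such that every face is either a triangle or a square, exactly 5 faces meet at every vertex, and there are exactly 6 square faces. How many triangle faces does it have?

32

Let x be the number of triangles; then F = 6 + x.
Edge–face incidences: 2E = 4·6 + 3·x = 24 + 3x.
Every vertex has degree 5, so 5V = 2E.
Euler: V − E + F = 2 ⇒ (2E)/5 − E + (6 + x) = 2.
Multiply by 10: 2·(2E) − 5·(2E) + 10·(6 + x) = 20, i.e. 60 + 10x − 3·(24 + 3x) = 20.
Collecting terms: x − 12 = 20, so x = 32.
Then 2E = 24 + 3·32 = 120, so E = 60, V = 2E/5 = 24, F = 6 + 32 = 38.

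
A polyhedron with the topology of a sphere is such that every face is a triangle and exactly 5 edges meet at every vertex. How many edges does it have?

Each face has 3 edges and each edge borders two faces, so 2E = 3F.
Each vertex has degree 5, so 5V = 2E and hence V = 3F/5.
Euler: V − E + F = 2 ⇒ (3F/5) − (3F/2) + F = 2.
Multiply by 10: (6 − 15 + 10)F = 20, i.e. 1F = 20.
So F = 20, E = 3·20/2 = 30, V = 3·20/5 = 12.

30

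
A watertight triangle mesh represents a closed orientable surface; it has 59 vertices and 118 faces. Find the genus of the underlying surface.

Every face is a triangle, so 2E = 3·118 = 354, giving E = 177.
χ = V − E + F = 59 − 177 + 118 = 0.
For a closed orientable surface χ = 2 − 2g, so g = (2 − (0))/2 = 1.

1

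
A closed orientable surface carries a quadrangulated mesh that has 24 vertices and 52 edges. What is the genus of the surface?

2

Every face is a square and each edge borders two faces, so 4F = 2·52, giving F = 26.
χ = V − E + F = 24 − 52 + 26 = -2.
For a closed orientable surface χ = 2 − 2g, so g = (2 − (-2))/2 = 2.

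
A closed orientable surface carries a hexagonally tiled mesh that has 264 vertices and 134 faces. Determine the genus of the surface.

Every face is a hexagon, so 2E = 6·134 = 804, giving E = 402.
χ = V − E + F = 264 − 402 + 134 = -4.
For a closed orientable surface χ = 2 − 2g, so g = (2 − (-4))/2 = 3.

3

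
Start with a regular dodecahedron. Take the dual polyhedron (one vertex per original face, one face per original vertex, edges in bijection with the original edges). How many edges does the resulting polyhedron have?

The base solid has V = 20, E = 30, F = 12.
The dual swaps V and F and preserves E: V′ = F = 12, E′ = E = 30, F′ = V = 20.

30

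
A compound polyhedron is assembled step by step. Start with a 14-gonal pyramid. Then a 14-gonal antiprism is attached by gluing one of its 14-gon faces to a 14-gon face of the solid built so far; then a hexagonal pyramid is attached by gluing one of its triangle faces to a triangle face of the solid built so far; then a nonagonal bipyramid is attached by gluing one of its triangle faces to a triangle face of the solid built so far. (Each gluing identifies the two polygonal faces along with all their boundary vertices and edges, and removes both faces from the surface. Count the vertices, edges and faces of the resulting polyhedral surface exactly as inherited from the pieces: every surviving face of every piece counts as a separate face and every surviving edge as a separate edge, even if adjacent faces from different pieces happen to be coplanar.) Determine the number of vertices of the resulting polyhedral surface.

A 14-gonal pyramid: V=15, E=28, F=15.
Attach a 14-gonal antiprism (V=28, E=56, F=30) along a 14-gon: merge 14 vertices and 14 edges, delete both glued faces → V=29, E=70, F=43.
Attach a hexagonal pyramid (V=7, E=12, F=7) along a 3-gon: merge 3 vertices and 3 edges, delete both glued faces → V=33, E=79, F=48.
Attach a nonagonal bipyramid (V=11, E=27, F=18) along a 3-gon: merge 3 vertices and 3 edges, delete both glued faces → V=41, E=103, F=64.
Check: V − E + F = 41 − 103 + 64 = 2.

41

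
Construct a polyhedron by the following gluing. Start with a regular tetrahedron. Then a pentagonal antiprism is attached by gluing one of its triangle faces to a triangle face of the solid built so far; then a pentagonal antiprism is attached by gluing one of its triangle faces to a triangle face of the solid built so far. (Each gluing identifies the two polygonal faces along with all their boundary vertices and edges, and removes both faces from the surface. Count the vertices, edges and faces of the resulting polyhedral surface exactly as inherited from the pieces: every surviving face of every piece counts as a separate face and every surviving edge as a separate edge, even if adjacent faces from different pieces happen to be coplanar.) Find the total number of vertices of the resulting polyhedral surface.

A regular tetrahedron: V=4, E=6, F=4.
Attach a pentagonal antiprism (V=10, E=20, F=12) along a 3-gon: merge 3 vertices and 3 edges, delete both glued faces → V=11, E=23, F=14.
Attach a pentagonal antiprism (V=10, E=20, F=12) along a 3-gon: merge 3 vertices and 3 edges, delete both glued faces → V=18, E=40, F=24.
Check: V − E + F = 18 − 40 + 24 = 2.

18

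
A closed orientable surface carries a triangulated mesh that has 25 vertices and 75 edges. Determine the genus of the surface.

Every face is a triangle and each edge borders two faces, so 3F = 2·75, giving F = 50.
χ = V − E + F = 25 − 75 + 50 = 0.
For a closed orientable surface χ = 2 − 2g, so g = (2 − (0))/2 = 1.

1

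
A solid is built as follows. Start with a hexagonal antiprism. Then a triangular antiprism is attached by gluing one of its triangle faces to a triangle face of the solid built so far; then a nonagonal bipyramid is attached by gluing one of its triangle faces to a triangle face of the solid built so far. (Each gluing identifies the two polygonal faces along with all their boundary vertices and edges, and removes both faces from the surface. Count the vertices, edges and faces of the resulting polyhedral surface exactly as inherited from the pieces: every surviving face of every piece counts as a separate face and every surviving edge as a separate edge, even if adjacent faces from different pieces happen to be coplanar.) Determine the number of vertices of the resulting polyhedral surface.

23

A hexagonal antiprism: V=12, E=24, F=14.
Attach a triangular antiprism (V=6, E=12, F=8) along a 3-gon: merge 3 vertices and 3 edges, delete both glued faces → V=15, E=33, F=20.
Attach a nonagonal bipyramid (V=11, E=27, F=18) along a 3-gon: merge 3 vertices and 3 edges, delete both glued faces → V=23, E=57, F=36.
Check: V − E + F = 23 − 57 + 36 = 2.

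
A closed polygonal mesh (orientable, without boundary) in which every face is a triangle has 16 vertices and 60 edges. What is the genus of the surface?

Every face is a triangle and each edge borders two faces, so 3F = 2·60, giving F = 40.
χ = V − E + F = 16 − 60 + 40 = -4.
For a closed orientable surface χ = 2 − 2g, so g = (2 − (-4))/2 = 3.

3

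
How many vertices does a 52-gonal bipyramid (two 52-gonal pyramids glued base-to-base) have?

A bipyramid over an n-gon has 2n triangular faces and n + 2 vertices: V = 52 + 2 = 54, E = 3·52 = 156, F = 2·52 = 104.

54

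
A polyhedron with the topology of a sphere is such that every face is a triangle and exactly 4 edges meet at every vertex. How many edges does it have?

12

Each face has 3 edges and each edge borders two faces, so 2E = 3F.
Each vertex has degree 4, so 4V = 2E and hence V = 3F/4.
Euler: V − E + F = 2 ⇒ (3F/4) − (3F/2) + F = 2.
Multiply by 8: (6 − 12 + 8)F = 16, i.e. 2F = 16.
So F = 8, E = 3·8/2 = 12, V = 3·8/4 = 6.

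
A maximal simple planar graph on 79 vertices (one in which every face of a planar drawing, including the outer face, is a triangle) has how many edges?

In a plane triangulation 3F = 2E and V − E + F = 2, so E = 3V − 6 = 3·79 − 6 = 231.

231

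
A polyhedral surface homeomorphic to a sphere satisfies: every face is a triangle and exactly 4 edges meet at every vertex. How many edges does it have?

12

Each face has 3 edges and each edge borders two faces, so 2E = 3F.
Each vertex has degree 4, so 4V = 2E and hence V = 3F/4.
Euler: V − E + F = 2 ⇒ (3F/4) − (3F/2) + F = 2.
Multiply by 8: (6 − 12 + 8)F = 16, i.e. 2F = 16.
So F = 8, E = 3·8/2 = 12, V = 3·8/4 = 6.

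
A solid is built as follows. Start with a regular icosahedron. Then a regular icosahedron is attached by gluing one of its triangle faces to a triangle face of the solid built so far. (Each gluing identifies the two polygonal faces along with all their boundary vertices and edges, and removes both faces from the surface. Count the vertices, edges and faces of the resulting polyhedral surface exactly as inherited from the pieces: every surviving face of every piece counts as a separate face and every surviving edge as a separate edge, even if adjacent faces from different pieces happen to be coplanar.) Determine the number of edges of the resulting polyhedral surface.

57

A regular icosahedron: V=12, E=30, F=20.
Attach a regular icosahedron (V=12, E=30, F=20) along a 3-gon: merge 3 vertices and 3 edges, delete both glued faces → V=21, E=57, F=38.
Check: V − E + F = 21 − 57 + 38 = 2.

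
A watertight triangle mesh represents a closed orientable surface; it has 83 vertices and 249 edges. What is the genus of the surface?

Every face is a triangle and each edge borders two faces, so 3F = 2·249, giving F = 166.
χ = V − E + F = 83 − 249 + 166 = 0.
For a closed orientable surface χ = 2 − 2g, so g = (2 − (0))/2 = 1.

1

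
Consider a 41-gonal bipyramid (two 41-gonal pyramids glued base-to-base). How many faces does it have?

82

A bipyramid over an n-gon has 2n triangular faces and n + 2 vertices: V = 41 + 2 = 43, E = 3·41 = 123, F = 2·41 = 82.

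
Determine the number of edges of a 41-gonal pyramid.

A pyramid on an n-gon base has one n-gon and n triangles: V = 41 + 1 = 42, E = 2·41 = 82, F = 41 + 1 = 42.
Check: V − E + F = 42 − 82 + 42 = 2.

82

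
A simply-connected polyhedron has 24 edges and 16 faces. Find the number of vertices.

10

Here V − E + F = 2.
V = 2 + E − F = 2 + 24 − 16 = 10.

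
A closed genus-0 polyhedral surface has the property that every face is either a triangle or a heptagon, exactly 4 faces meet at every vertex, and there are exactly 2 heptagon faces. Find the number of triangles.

14

Let x be the number of triangles; then F = 2 + x.
Edge–face incidences: 2E = 7·2 + 3·x = 14 + 3x.
Every vertex has degree 4, so 4V = 2E.
Euler: V − E + F = 2 ⇒ (2E)/4 − E + (2 + x) = 2.
Multiply by 8: 2·(2E) − 4·(2E) + 8·(2 + x) = 16, i.e. 16 + 8x − 2·(14 + 3x) = 16.
Collecting terms: 2x − 12 = 16, so 2x = 28, so x = 14.
Then 2E = 14 + 3·14 = 56, so E = 28, V = 2E/4 = 14, F = 2 + 14 = 16.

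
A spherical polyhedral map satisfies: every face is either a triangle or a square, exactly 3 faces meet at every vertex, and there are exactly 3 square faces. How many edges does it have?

Let x be the number of triangles; then F = 3 + x.
Edge–face incidences: 2E = 4·3 + 3·x = 12 + 3x.
Every vertex has degree 3, so 3V = 2E.
Euler: V − E + F = 2 ⇒ (2E)/3 − E + (3 + x) = 2.
Multiply by 6: 2·(2E) − 3·(2E) + 6·(3 + x) = 12, i.e. 18 + 6x − (12 + 3x) = 12.
Collecting terms: 3x + 6 = 12, so 3x = 6, so x = 2.
Then 2E = 12 + 3·2 = 18, so E = 9, V = 2E/3 = 6, F = 3 + 2 = 5.

9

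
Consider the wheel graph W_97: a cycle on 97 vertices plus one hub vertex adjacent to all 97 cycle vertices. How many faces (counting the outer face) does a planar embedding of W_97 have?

W_97 has V = 97 + 1 = 98 vertices and E = 2·97 = 194 edges.
By Euler's formula F = 2 − V + E = 2 − 98 + 194 = 98.

98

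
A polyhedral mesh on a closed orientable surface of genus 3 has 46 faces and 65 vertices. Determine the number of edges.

For a closed orientable surface of genus 3, χ = 2 − 2·3 = -4.
E = V + F − (-4) = 65 + 46 − (-4) = 115.

115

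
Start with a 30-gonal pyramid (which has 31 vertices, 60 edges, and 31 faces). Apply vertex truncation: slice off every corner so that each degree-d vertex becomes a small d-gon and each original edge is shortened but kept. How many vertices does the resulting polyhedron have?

120

Truncation replaces each original edge-end by a new vertex, so V′ = 2E = 120.
Each original edge survives, and each old vertex of degree d contributes d new edges; summing degrees gives Σd = 2E, so E′ = E + 2E = 3E = 180.
Each original face survives and each original vertex becomes one new face: F′ = F + V = 62.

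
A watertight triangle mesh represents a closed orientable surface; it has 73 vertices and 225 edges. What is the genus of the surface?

Every face is a triangle and each edge borders two faces, so 3F = 2·225, giving F = 150.
χ = V − E + F = 73 − 225 + 150 = -2.
For a closed orientable surface χ = 2 − 2g, so g = (2 − (-2))/2 = 2.

2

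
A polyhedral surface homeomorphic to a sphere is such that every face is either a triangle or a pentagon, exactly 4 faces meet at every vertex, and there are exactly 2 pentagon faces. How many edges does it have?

Let x be the number of triangles; then F = 2 + x.
Edge–face incidences: 2E = 5·2 + 3·x = 10 + 3x.
Every vertex has degree 4, so 4V = 2E.
Euler: V − E + F = 2 ⇒ (2E)/4 − E + (2 + x) = 2.
Multiply by 8: 2·(2E) − 4·(2E) + 8·(2 + x) = 16, i.e. 16 + 8x − 2·(10 + 3x) = 16.
Collecting terms: 2x − 4 = 16, so 2x = 20, so x = 10.
Then 2E = 10 + 3·10 = 40, so E = 20, V = 2E/4 = 10, F = 2 + 10 = 12.

20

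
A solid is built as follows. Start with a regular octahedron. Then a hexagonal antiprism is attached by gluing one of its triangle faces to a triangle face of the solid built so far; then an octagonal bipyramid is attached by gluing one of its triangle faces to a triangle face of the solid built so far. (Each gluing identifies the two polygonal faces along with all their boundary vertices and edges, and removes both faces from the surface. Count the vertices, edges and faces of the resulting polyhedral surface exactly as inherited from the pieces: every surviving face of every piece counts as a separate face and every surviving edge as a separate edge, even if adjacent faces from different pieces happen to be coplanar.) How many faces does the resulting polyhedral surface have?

A regular octahedron: V=6, E=12, F=8.
Attach a hexagonal antiprism (V=12, E=24, F=14) along a 3-gon: merge 3 vertices and 3 edges, delete both glued faces → V=15, E=33, F=20.
Attach an octagonal bipyramid (V=10, E=24, F=16) along a 3-gon: merge 3 vertices and 3 edges, delete both glued faces → V=22, E=54, F=34.
Check: V − E + F = 22 − 54 + 34 = 2.

34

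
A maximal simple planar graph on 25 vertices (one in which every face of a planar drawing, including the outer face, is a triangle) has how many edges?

In a plane triangulation 3F = 2E and V − E + F = 2, so E = 3V − 6 = 3·25 − 6 = 69.

69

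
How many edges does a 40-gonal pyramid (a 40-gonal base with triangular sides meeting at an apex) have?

A pyramid on an n-gon base has one n-gon and n triangles: V = 40 + 1 = 41, E = 2·40 = 80, F = 40 + 1 = 41.

80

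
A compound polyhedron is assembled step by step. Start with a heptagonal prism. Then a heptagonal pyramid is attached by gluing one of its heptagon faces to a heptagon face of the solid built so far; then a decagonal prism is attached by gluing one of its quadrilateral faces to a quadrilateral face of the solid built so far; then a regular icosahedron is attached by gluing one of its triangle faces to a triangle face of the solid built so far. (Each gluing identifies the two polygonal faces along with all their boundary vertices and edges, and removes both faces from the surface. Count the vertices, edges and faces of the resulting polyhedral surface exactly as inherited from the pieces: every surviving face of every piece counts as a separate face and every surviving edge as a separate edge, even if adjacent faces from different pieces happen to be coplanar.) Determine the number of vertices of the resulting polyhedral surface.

A heptagonal prism: V=14, E=21, F=9.
Attach a heptagonal pyramid (V=8, E=14, F=8) along a 7-gon: merge 7 vertices and 7 edges, delete both glued faces → V=15, E=28, F=15.
Attach a decagonal prism (V=20, E=30, F=12) along a 4-gon: merge 4 vertices and 4 edges, delete both glued faces → V=31, E=54, F=25.
Attach a regular icosahedron (V=12, E=30, F=20) along a 3-gon: merge 3 vertices and 3 edges, delete both glued faces → V=40, E=81, F=43.
Check: V − E + F = 40 − 81 + 43 = 2.

40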